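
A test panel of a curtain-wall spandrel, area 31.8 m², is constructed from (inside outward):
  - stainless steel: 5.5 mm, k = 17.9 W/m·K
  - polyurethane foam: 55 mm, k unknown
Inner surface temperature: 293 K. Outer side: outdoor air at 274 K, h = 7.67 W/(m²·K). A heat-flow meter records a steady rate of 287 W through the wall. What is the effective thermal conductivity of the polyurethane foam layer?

k ≈ 0.0279 W/(m·K)

Treating each layer as a thermal resistance in series:
R_stainless steel = L/(kA) = 0.0055/(17.9×31.8) = 9.662×10^-6 K/W
R_outer film = 1/(h_o·A) = 1/(7.67×31.8) = 0.0041 K/W
Sum of known resistances R_other = 0.00411 K/W
Total R = ΔT/Q = 19/287 = 0.0662 K/W
R_polyurethane foam = R_total − R_other = 0.06209 K/W
k = L/(R·A) = 0.055/(0.06209×31.8)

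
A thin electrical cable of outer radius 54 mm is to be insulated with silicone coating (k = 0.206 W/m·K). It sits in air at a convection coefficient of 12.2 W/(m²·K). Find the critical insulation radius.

For a cylinder r_cr = k/h = 0.206/12.2
r_cr = 16.9 mm; since the bare radius (54 mm) is above r_cr, any added insulation will reduce heat loss.

r_cr ≈ 16.9 mm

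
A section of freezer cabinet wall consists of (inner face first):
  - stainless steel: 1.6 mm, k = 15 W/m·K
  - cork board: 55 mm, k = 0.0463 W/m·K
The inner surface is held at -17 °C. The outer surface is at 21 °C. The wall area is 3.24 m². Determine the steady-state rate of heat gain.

Model the wall as resistances in series:
R_stainless steel = L/(kA) = 0.0016/(15×3.24) = 3.292×10^-5 K/W
R_cork board = L/(kA) = 0.055/(0.0463×3.24) = 0.3666 K/W
R_total = 0.3667 K/W
Q = ΔT / R_total = 38 / 0.3667

Q ≈ 104 W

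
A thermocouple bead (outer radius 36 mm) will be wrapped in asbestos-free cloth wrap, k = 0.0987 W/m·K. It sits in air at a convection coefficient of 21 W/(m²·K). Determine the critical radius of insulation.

For a sphere r_cr = 2k/h = 2×0.0987/21
r_cr = 9.4 mm; since the bare radius (36 mm) is above r_cr, any added insulation will reduce heat loss.

r_cr ≈ 9.4 mm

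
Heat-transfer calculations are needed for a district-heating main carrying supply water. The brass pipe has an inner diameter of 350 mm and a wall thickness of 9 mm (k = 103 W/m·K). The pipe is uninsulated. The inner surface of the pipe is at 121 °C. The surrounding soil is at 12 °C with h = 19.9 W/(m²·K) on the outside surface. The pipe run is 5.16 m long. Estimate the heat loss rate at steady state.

Q ≈ 12900 W

For a radial system each layer contributes R = ln(r_out/r_in)/(2πkL); films add R = 1/(hA).
R_brass pipe wall = ln(184/175)/(2π×103×5.16) = 1.502×10^-5 K/W
R_outer film = 1/(h_o·2πr_oL) = 1/(19.9×2π×0.184×5.16) = 0.008424 K/W
R_total = 0.008439 K/W
Q = ΔT/R_total = 109/0.008439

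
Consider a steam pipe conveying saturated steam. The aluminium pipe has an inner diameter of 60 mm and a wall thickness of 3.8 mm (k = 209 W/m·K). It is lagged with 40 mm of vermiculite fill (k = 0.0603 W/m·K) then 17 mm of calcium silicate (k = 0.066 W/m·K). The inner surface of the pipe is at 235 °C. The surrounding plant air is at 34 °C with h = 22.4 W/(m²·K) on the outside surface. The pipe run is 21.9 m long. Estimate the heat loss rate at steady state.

Cylindrical conduction, so R = ln(r₂/r₁)/(2πkL) per layer, in series:
R_aluminium pipe wall = ln(33.8/30)/(2π×209×21.9) = 4.147×10^-6 K/W
R_vermiculite fill = ln(73.8/33.8)/(2π×0.0603×21.9) = 0.09411 K/W
R_calcium silicate = ln(90.8/73.8)/(2π×0.066×21.9) = 0.02283 K/W
R_outer film = 1/(h_o·2πr_oL) = 1/(22.4×2π×0.0908×21.9) = 0.003573 K/W
R_total = 0.1205 K/W
Q = ΔT/R_total = 201/0.1205

Q ≈ 1670 W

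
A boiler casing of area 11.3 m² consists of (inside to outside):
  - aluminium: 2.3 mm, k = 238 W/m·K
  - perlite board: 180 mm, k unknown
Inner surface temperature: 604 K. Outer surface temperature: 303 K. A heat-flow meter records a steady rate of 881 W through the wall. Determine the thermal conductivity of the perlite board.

k ≈ 0.0466 W/(m·K)

Treating each layer as a thermal resistance in series:
R_aluminium = L/(kA) = 0.0023/(238×11.3) = 8.552×10^-7 K/W
Sum of known resistances R_other = 8.552×10^-7 K/W
Total R = ΔT/Q = 301/881 = 0.3417 K/W
R_perlite board = R_total − R_other = 0.3417 K/W
k = L/(R·A) = 0.18/(0.3417×11.3)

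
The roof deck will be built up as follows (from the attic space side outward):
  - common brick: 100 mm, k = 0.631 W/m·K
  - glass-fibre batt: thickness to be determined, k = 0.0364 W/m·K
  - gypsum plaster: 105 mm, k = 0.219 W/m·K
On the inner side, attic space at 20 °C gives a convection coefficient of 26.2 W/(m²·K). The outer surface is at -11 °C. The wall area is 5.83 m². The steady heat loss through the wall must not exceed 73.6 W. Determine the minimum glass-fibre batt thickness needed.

L ≈ 64.8 mm

Series thermal resistances:
R_inner film = 1/(h_i·A) = 1/(26.2×5.83) = 0.006547 K/W
R_common brick = L/(kA) = 0.1/(0.631×5.83) = 0.02718 K/W
R_gypsum plaster = L/(kA) = 0.105/(0.219×5.83) = 0.08224 K/W
Sum of the known resistances R_other = 0.116 K/W
Required total resistance R_tot = ΔT/Q_allow = 31/73.6 = 0.4212 K/W
R_glass-fibre batt = R_tot − R_other = 0.3052 K/W
L = R·k·A = 0.3052×0.0364×5.83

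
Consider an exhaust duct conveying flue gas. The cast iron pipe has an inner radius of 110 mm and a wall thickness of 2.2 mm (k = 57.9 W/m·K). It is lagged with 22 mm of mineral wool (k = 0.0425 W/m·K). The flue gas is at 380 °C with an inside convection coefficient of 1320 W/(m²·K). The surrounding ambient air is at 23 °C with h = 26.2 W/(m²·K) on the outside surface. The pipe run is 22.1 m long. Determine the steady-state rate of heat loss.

Radial resistances (cylindrical: R_cond = ln(r_o/r_i)/(2πkL), R_conv = 1/(h·2πrL)):
R_inner film = 1/(h_i·2πr₁L) = 1/(1320×2π×0.11×22.1) = 4.96×10^-5 K/W
R_cast iron pipe wall = ln(112.2/110)/(2π×57.9×22.1) = 2.463×10^-6 K/W
R_mineral wool = ln(134.2/112.2)/(2π×0.0425×22.1) = 0.03034 K/W
R_outer film = 1/(h_o·2πr_oL) = 1/(26.2×2π×0.1342×22.1) = 0.002048 K/W
R_total = 0.03244 K/W
Q = ΔT/R_total = 357/0.03244

Q ≈ 11000 W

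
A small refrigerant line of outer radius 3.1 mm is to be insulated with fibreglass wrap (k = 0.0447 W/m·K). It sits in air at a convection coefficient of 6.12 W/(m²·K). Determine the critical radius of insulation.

r_cr ≈ 7.3 mm

For a cylinder r_cr = k/h = 0.0447/6.12
r_cr = 7.3 mm; since the bare radius (3.1 mm) is below r_cr, adding a thin layer of insulation will *increase* heat loss.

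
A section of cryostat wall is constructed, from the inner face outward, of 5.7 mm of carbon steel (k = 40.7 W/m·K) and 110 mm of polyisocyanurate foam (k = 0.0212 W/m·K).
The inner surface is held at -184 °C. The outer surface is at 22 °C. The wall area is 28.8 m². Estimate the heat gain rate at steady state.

Model the wall as resistances in series:
R_carbon steel = L/(kA) = 0.0057/(40.7×28.8) = 4.863×10^-6 K/W
R_polyisocyanurate foam = L/(kA) = 0.11/(0.0212×28.8) = 0.1802 K/W
R_total = 0.1802 K/W
Q = ΔT / R_total = 206 / 0.1802

Q ≈ 1140 W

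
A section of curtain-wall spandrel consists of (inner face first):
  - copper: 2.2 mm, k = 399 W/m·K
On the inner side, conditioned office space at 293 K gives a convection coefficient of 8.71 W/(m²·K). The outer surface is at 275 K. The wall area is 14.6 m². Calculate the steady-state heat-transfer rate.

Treating each layer as a thermal resistance in series:
R_inner film = 1/(h_i·A) = 1/(8.71×14.6) = 0.007864 K/W
R_copper = L/(kA) = 0.0022/(399×14.6) = 3.777×10^-7 K/W
R_total = 0.007864 K/W
Q = ΔT / R_total = 18 / 0.007864

Q ≈ 2290 W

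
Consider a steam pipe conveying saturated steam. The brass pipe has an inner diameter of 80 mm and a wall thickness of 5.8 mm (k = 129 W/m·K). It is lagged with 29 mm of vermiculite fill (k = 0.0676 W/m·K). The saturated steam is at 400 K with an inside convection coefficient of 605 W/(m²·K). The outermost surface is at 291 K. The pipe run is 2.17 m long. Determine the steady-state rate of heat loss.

Q ≈ 204 W

For a radial system each layer contributes R = ln(r_out/r_in)/(2πkL); films add R = 1/(hA).
R_inner film = 1/(h_i·2πr₁L) = 1/(605×2π×0.04×2.17) = 0.003031 K/W
R_brass pipe wall = ln(45.8/40)/(2π×129×2.17) = 7.698×10^-5 K/W
R_vermiculite fill = ln(74.8/45.8)/(2π×0.0676×2.17) = 0.5322 K/W
R_total = 0.5353 K/W
Q = ΔT/R_total = 109/0.5353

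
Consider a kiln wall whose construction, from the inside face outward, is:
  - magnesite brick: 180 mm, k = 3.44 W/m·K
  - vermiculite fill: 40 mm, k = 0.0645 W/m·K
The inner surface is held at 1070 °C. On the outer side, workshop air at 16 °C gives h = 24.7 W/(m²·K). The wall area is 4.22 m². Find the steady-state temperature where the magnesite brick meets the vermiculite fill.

Treating each layer as a thermal resistance in series:
R_magnesite brick = L/(kA) = 0.18/(3.44×4.22) = 0.0124 K/W
R_vermiculite fill = L/(kA) = 0.04/(0.0645×4.22) = 0.147 K/W
R_outer film = 1/(h_o·A) = 1/(24.7×4.22) = 0.009594 K/W
R_total = 0.1689 K/W;  Q = ΔT/R_total = 1054/0.1689 = 6239 W
T_interface = T_inner − Q·ΣR(inner→interface) = 1070 − 6240×0.0124

T ≈ 993 °C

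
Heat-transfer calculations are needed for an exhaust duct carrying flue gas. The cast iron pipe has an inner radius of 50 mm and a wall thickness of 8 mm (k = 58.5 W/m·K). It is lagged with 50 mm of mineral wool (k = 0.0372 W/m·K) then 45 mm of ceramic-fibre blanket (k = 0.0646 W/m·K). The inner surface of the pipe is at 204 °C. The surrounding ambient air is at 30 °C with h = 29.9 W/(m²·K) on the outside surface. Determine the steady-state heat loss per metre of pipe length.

q′ ≈ 49 W/m

Treating each annulus and film as a series resistance:
R_cast iron pipe wall = ln(58/50)/(2π×58.5×1) = 4.038×10^-4 K/W
R_mineral wool = ln(108/58)/(2π×0.0372×1) = 2.66 K/W
R_ceramic-fibre blanket = ln(153/108)/(2π×0.0646×1) = 0.8581 K/W
R_outer film = 1/(h_o·2πr_oL) = 1/(29.9×2π×0.153×1) = 0.03479 K/W
R_total = 3.553 K/W
Q = ΔT/R_total = 174/3.553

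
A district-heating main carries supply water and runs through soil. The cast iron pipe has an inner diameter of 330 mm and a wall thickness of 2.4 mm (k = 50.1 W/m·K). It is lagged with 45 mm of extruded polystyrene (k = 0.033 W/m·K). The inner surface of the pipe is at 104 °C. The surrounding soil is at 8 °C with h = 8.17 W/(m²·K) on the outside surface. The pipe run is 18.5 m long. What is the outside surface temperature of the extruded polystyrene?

T ≈ 15.1 °C

Cylindrical conduction, so R = ln(r₂/r₁)/(2πkL) per layer, in series:
R_cast iron pipe wall = ln(167.4/165)/(2π×50.1×18.5) = 2.48×10^-6 K/W
R_extruded polystyrene = ln(212.4/167.4)/(2π×0.033×18.5) = 0.06207 K/W
R_outer film = 1/(h_o·2πr_oL) = 1/(8.17×2π×0.2124×18.5) = 0.004958 K/W
R_total = 0.06703 K/W
Q = ΔT/R_total = 96/0.06703
Q = 1430 W
T_interface = T_inner − Q·ΣR(inner→interface) = 104 − 1430×0.06207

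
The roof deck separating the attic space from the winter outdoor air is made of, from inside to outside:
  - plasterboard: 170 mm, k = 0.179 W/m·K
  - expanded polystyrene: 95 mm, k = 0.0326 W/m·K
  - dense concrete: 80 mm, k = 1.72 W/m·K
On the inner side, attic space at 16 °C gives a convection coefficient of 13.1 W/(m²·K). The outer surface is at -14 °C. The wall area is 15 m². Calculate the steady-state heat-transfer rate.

Treating each layer as a thermal resistance in series:
R_inner film = 1/(h_i·A) = 1/(13.1×15) = 0.005089 K/W
R_plasterboard = L/(kA) = 0.17/(0.179×15) = 0.06331 K/W
R_expanded polystyrene = L/(kA) = 0.095/(0.0326×15) = 0.1943 K/W
R_dense concrete = L/(kA) = 0.08/(1.72×15) = 0.003101 K/W
R_total = 0.2658 K/W
Q = ΔT / R_total = 30 / 0.2658

Q ≈ 113 W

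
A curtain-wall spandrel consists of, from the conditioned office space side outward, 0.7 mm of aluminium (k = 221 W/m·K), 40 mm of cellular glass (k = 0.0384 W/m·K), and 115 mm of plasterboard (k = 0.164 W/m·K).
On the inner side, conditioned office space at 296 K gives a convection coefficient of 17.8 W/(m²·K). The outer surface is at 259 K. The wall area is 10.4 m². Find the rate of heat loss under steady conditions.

Using the resistance-network approach (series):
R_inner film = 1/(h_i·A) = 1/(17.8×10.4) = 0.005402 K/W
R_aluminium = L/(kA) = 0.0007/(221×10.4) = 3.046×10^-7 K/W
R_cellular glass = L/(kA) = 0.04/(0.0384×10.4) = 0.1002 K/W
R_plasterboard = L/(kA) = 0.115/(0.164×10.4) = 0.06742 K/W
R_total = 0.173 K/W
Q = ΔT / R_total = 37 / 0.173

Q ≈ 214 W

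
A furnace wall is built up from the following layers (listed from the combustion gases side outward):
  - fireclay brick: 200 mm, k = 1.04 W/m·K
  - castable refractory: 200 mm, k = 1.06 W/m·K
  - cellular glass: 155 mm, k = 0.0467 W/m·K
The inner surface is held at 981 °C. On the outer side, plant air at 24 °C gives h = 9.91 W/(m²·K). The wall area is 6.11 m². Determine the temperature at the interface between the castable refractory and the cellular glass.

Thermal resistances in series:
R_fireclay brick = L/(kA) = 0.2/(1.04×6.11) = 0.03147 K/W
R_castable refractory = L/(kA) = 0.2/(1.06×6.11) = 0.03088 K/W
R_cellular glass = L/(kA) = 0.155/(0.0467×6.11) = 0.5432 K/W
R_outer film = 1/(h_o·A) = 1/(9.91×6.11) = 0.01652 K/W
R_total = 0.6221 K/W;  Q = ΔT/R_total = 957/0.6221 = 1538 W
T_interface = T_inner − Q·ΣR(inner→interface) = 981 − 1540×0.06235

T ≈ 885 °C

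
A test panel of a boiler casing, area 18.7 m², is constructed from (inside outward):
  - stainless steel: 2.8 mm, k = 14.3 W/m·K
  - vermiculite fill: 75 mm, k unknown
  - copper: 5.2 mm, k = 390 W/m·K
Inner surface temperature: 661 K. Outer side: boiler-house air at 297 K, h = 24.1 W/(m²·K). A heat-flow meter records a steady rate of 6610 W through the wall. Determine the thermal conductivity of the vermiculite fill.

Series thermal resistances:
R_stainless steel = L/(kA) = 0.0028/(14.3×18.7) = 1.047×10^-5 K/W
R_copper = L/(kA) = 0.0052/(390×18.7) = 7.13×10^-7 K/W
R_outer film = 1/(h_o·A) = 1/(24.1×18.7) = 0.002219 K/W
Sum of known resistances R_other = 0.00223 K/W
Total R = ΔT/Q = 364/6610 = 0.05507 K/W
R_vermiculite fill = R_total − R_other = 0.05284 K/W
k = L/(R·A) = 0.075/(0.05284×18.7)

k ≈ 0.0759 W/(m·K)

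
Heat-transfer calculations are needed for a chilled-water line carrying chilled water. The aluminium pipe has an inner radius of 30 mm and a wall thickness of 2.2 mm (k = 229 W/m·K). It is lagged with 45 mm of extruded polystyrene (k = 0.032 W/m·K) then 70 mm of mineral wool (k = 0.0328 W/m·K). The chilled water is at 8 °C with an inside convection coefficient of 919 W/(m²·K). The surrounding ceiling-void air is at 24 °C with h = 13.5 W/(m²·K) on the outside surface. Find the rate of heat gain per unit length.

For a radial system each layer contributes R = ln(r_out/r_in)/(2πkL); films add R = 1/(hA).
R_inner film = 1/(h_i·2πr₁L) = 1/(919×2π×0.03×1) = 0.005773 K/W
R_aluminium pipe wall = ln(32.2/30)/(2π×229×1) = 4.918×10^-5 K/W
R_extruded polystyrene = ln(77.2/32.2)/(2π×0.032×1) = 4.349 K/W
R_mineral wool = ln(147.2/77.2)/(2π×0.0328×1) = 3.132 K/W
R_outer film = 1/(h_o·2πr_oL) = 1/(13.5×2π×0.1472×1) = 0.08009 K/W
R_total = 7.567 K/W
Q = ΔT/R_total = 16/7.567

q′ ≈ 2.11 W/m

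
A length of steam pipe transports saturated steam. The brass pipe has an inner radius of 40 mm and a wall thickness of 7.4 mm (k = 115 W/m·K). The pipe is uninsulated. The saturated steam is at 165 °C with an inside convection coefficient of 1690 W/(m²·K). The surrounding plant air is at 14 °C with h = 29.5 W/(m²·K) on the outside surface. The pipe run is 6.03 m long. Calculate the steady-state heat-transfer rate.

Q ≈ 7820 W

Radial resistances (cylindrical: R_cond = ln(r_o/r_i)/(2πkL), R_conv = 1/(h·2πrL)):
R_inner film = 1/(h_i·2πr₁L) = 1/(1690×2π×0.04×6.03) = 3.904×10^-4 K/W
R_brass pipe wall = ln(47.4/40)/(2π×115×6.03) = 3.896×10^-5 K/W
R_outer film = 1/(h_o·2πr_oL) = 1/(29.5×2π×0.0474×6.03) = 0.01888 K/W
R_total = 0.01931 K/W
Q = ΔT/R_total = 151/0.01931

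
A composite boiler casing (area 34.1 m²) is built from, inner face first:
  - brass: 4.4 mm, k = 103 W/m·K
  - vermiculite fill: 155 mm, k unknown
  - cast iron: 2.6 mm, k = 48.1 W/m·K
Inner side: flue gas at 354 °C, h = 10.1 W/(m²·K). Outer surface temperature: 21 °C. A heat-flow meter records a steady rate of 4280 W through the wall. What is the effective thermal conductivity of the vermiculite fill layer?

k ≈ 0.0607 W/(m·K)

Thermal resistances in series:
R_inner film = 1/(h_i·A) = 1/(10.1×34.1) = 0.002904 K/W
R_brass = L/(kA) = 0.0044/(103×34.1) = 1.253×10^-6 K/W
R_cast iron = L/(kA) = 0.0026/(48.1×34.1) = 1.585×10^-6 K/W
Sum of known resistances R_other = 0.002906 K/W
Total R = ΔT/Q = 333/4280 = 0.0778 K/W
R_vermiculite fill = R_total − R_other = 0.0749 K/W
k = L/(R·A) = 0.155/(0.0749×34.1)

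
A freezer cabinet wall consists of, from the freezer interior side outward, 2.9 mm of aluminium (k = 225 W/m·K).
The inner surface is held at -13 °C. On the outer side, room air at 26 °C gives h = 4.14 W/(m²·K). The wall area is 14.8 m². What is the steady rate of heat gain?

Thermal resistances in series:
R_aluminium = L/(kA) = 0.0029/(225×14.8) = 8.709×10^-7 K/W
R_outer film = 1/(h_o·A) = 1/(4.14×14.8) = 0.01632 K/W
R_total = 0.01632 K/W
Q = ΔT / R_total = 39 / 0.01632

Q ≈ 2390 W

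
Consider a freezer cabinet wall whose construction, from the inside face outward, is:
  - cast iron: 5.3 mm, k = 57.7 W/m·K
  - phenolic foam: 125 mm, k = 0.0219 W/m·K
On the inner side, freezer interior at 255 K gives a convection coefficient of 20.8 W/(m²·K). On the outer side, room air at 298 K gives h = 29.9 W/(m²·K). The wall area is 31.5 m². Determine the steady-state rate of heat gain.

Thermal resistances in series:
R_inner film = 1/(h_i·A) = 1/(20.8×31.5) = 0.001526 K/W
R_cast iron = L/(kA) = 0.0053/(57.7×31.5) = 2.916×10^-6 K/W
R_phenolic foam = L/(kA) = 0.125/(0.0219×31.5) = 0.1812 K/W
R_outer film = 1/(h_o·A) = 1/(29.9×31.5) = 0.001062 K/W
R_total = 0.1838 K/W
Q = ΔT / R_total = 43 / 0.1838

Q ≈ 234 W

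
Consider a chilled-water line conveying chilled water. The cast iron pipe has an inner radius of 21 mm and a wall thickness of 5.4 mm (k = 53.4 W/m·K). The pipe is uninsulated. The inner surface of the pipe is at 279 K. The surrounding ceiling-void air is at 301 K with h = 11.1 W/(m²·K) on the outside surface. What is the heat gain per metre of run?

Treating each annulus and film as a series resistance:
R_cast iron pipe wall = ln(26.4/21)/(2π×53.4×1) = 6.82×10^-4 K/W
R_outer film = 1/(h_o·2πr_oL) = 1/(11.1×2π×0.0264×1) = 0.5431 K/W
R_total = 0.5438 K/W
Q = ΔT/R_total = 22/0.5438

q′ ≈ 40.5 W/m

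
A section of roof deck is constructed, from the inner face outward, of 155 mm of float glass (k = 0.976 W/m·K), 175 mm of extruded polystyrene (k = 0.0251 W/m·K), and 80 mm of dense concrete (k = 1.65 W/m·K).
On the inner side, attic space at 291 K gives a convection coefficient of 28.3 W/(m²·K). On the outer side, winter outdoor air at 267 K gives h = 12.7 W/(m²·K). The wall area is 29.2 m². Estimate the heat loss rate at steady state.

Q ≈ 96.1 W

Thermal resistances in series:
R_inner film = 1/(h_i·A) = 1/(28.3×29.2) = 0.00121 K/W
R_float glass = L/(kA) = 0.155/(0.976×29.2) = 0.005439 K/W
R_extruded polystyrene = L/(kA) = 0.175/(0.0251×29.2) = 0.2388 K/W
R_dense concrete = L/(kA) = 0.08/(1.65×29.2) = 0.00166 K/W
R_outer film = 1/(h_o·A) = 1/(12.7×29.2) = 0.002697 K/W
R_total = 0.2498 K/W
Q = ΔT / R_total = 24 / 0.2498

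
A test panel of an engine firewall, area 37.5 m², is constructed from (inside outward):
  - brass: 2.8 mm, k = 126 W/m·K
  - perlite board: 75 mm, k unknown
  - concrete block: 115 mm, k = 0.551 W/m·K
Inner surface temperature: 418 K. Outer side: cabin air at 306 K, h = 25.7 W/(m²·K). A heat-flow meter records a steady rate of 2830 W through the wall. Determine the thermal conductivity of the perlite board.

Treating each layer as a thermal resistance in series:
R_brass = L/(kA) = 0.0028/(126×37.5) = 5.926×10^-7 K/W
R_concrete block = L/(kA) = 0.115/(0.551×37.5) = 0.005566 K/W
R_outer film = 1/(h_o·A) = 1/(25.7×37.5) = 0.001038 K/W
Sum of known resistances R_other = 0.006604 K/W
Total R = ΔT/Q = 112/2830 = 0.03958 K/W
R_perlite board = R_total − R_other = 0.03297 K/W
k = L/(R·A) = 0.075/(0.03297×37.5)

k ≈ 0.0607 W/(m·K)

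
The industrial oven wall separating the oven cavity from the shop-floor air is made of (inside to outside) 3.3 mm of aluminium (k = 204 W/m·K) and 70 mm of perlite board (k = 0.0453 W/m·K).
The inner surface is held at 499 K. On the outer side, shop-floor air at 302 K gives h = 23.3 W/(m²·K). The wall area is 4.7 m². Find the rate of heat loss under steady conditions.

Series thermal resistances:
R_aluminium = L/(kA) = 0.0033/(204×4.7) = 3.442×10^-6 K/W
R_perlite board = L/(kA) = 0.07/(0.0453×4.7) = 0.3288 K/W
R_outer film = 1/(h_o·A) = 1/(23.3×4.7) = 0.009132 K/W
R_total = 0.3379 K/W
Q = ΔT / R_total = 197 / 0.3379

Q ≈ 583 W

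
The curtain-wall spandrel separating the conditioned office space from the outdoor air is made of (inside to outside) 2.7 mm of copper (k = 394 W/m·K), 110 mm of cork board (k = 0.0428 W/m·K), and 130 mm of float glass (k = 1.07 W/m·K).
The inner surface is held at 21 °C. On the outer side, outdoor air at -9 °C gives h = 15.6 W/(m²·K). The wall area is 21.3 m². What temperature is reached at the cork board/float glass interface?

Series thermal resistances:
R_copper = L/(kA) = 0.0027/(394×21.3) = 3.217×10^-7 K/W
R_cork board = L/(kA) = 0.11/(0.0428×21.3) = 0.1207 K/W
R_float glass = L/(kA) = 0.13/(1.07×21.3) = 0.005704 K/W
R_outer film = 1/(h_o·A) = 1/(15.6×21.3) = 0.00301 K/W
R_total = 0.1294 K/W;  Q = ΔT/R_total = 30/0.1294 = 231.9 W
T_interface = T_inner − Q·ΣR(inner→interface) = 21 − 232×0.1207

T ≈ -6.98 °C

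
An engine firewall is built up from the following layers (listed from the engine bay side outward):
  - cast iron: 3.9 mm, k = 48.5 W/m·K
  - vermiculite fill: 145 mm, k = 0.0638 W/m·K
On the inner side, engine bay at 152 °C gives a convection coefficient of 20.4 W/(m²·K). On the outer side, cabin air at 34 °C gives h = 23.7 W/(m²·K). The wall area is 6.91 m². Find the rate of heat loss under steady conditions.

Using the resistance-network approach (series):
R_inner film = 1/(h_i·A) = 1/(20.4×6.91) = 0.007094 K/W
R_cast iron = L/(kA) = 0.0039/(48.5×6.91) = 1.164×10^-5 K/W
R_vermiculite fill = L/(kA) = 0.145/(0.0638×6.91) = 0.3289 K/W
R_outer film = 1/(h_o·A) = 1/(23.7×6.91) = 0.006106 K/W
R_total = 0.3421 K/W
Q = ΔT / R_total = 118 / 0.3421

Q ≈ 345 W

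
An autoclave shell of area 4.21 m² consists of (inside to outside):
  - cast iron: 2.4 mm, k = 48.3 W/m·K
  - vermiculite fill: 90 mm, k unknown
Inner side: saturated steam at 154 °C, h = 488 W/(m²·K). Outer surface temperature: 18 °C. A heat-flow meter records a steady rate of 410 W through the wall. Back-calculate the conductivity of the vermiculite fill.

Using the resistance-network approach (series):
R_inner film = 1/(h_i·A) = 1/(488×4.21) = 4.867×10^-4 K/W
R_cast iron = L/(kA) = 0.0024/(48.3×4.21) = 1.18×10^-5 K/W
Sum of known resistances R_other = 4.985×10^-4 K/W
Total R = ΔT/Q = 136/410 = 0.3317 K/W
R_vermiculite fill = R_total − R_other = 0.3312 K/W
k = L/(R·A) = 0.09/(0.3312×4.21)

k ≈ 0.0645 W/(m·K)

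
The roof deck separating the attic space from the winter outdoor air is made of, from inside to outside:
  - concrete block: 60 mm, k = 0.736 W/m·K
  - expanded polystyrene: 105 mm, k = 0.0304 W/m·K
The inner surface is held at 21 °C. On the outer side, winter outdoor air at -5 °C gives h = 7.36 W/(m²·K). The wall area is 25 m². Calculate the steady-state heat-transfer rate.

Model the wall as resistances in series:
R_concrete block = L/(kA) = 0.06/(0.736×25) = 0.003261 K/W
R_expanded polystyrene = L/(kA) = 0.105/(0.0304×25) = 0.1382 K/W
R_outer film = 1/(h_o·A) = 1/(7.36×25) = 0.005435 K/W
R_total = 0.1469 K/W
Q = ΔT / R_total = 26 / 0.1469

Q ≈ 177 W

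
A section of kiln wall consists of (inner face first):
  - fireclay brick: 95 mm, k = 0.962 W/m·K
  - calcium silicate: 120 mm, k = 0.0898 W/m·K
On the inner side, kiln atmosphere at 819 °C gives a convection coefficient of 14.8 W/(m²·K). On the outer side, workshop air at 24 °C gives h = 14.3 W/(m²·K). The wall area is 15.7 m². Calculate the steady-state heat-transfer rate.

Thermal resistances in series:
R_inner film = 1/(h_i·A) = 1/(14.8×15.7) = 0.004304 K/W
R_fireclay brick = L/(kA) = 0.095/(0.962×15.7) = 0.00629 K/W
R_calcium silicate = L/(kA) = 0.12/(0.0898×15.7) = 0.08511 K/W
R_outer film = 1/(h_o·A) = 1/(14.3×15.7) = 0.004454 K/W
R_total = 0.1002 K/W
Q = ΔT / R_total = 795 / 0.1002

Q ≈ 7940 W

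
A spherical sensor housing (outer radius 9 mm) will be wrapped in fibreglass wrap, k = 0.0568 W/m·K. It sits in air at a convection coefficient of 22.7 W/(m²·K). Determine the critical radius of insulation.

For a sphere r_cr = 2k/h = 2×0.0568/22.7
r_cr = 5 mm; since the bare radius (9 mm) is above r_cr, any added insulation will reduce heat loss.

r_cr ≈ 5 mm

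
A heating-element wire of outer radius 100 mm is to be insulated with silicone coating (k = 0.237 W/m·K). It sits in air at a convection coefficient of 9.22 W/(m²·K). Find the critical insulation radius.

r_cr ≈ 25.7 mm

For a cylinder r_cr = k/h = 0.237/9.22
r_cr = 25.7 mm; since the bare radius (100 mm) is above r_cr, any added insulation will reduce heat loss.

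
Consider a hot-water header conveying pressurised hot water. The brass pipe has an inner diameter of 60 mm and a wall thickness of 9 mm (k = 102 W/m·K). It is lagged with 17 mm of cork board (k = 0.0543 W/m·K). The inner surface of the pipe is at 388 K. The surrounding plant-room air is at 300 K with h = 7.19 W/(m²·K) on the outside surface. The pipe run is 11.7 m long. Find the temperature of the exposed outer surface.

T ≈ 324 K

Per-layer cylindrical resistances, series-summed:
R_brass pipe wall = ln(39/30)/(2π×102×11.7) = 3.499×10^-5 K/W
R_cork board = ln(56/39)/(2π×0.0543×11.7) = 0.09063 K/W
R_outer film = 1/(h_o·2πr_oL) = 1/(7.19×2π×0.056×11.7) = 0.03378 K/W
R_total = 0.1245 K/W
Q = ΔT/R_total = 88/0.1245
Q = 707 W
T_interface = T_inner − Q·ΣR(inner→interface) = 388 − 707×0.09067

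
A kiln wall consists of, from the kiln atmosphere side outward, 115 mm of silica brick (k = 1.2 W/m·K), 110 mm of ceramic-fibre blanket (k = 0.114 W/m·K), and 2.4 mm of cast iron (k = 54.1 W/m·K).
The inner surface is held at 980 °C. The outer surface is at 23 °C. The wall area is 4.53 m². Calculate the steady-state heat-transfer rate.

Model the wall as resistances in series:
R_silica brick = L/(kA) = 0.115/(1.2×4.53) = 0.02116 K/W
R_ceramic-fibre blanket = L/(kA) = 0.11/(0.114×4.53) = 0.213 K/W
R_cast iron = L/(kA) = 0.0024/(54.1×4.53) = 9.793×10^-6 K/W
R_total = 0.2342 K/W
Q = ΔT / R_total = 957 / 0.2342

Q ≈ 4090 W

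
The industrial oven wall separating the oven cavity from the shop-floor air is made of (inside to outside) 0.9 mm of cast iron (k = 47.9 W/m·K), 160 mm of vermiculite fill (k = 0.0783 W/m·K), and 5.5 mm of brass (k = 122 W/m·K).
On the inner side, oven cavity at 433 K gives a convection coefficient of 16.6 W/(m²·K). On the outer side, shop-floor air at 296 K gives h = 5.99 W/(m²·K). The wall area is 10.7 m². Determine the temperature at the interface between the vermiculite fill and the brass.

Model the wall as resistances in series:
R_inner film = 1/(h_i·A) = 1/(16.6×10.7) = 0.00563 K/W
R_cast iron = L/(kA) = 0.0009/(47.9×10.7) = 1.756×10^-6 K/W
R_vermiculite fill = L/(kA) = 0.16/(0.0783×10.7) = 0.191 K/W
R_brass = L/(kA) = 0.0055/(122×10.7) = 4.213×10^-6 K/W
R_outer film = 1/(h_o·A) = 1/(5.99×10.7) = 0.0156 K/W
R_total = 0.2122 K/W;  Q = ΔT/R_total = 137/0.2122 = 645.6 W
T_interface = T_inner − Q·ΣR(inner→interface) = 433 − 646×0.1966

T ≈ 306 K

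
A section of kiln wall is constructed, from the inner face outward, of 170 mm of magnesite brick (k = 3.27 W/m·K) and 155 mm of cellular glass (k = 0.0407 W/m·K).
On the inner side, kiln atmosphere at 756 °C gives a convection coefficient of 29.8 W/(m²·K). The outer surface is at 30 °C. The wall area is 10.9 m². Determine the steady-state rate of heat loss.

Q ≈ 2030 W

Thermal resistances in series:
R_inner film = 1/(h_i·A) = 1/(29.8×10.9) = 0.003079 K/W
R_magnesite brick = L/(kA) = 0.17/(3.27×10.9) = 0.00477 K/W
R_cellular glass = L/(kA) = 0.155/(0.0407×10.9) = 0.3494 K/W
R_total = 0.3572 K/W
Q = ΔT / R_total = 726 / 0.3572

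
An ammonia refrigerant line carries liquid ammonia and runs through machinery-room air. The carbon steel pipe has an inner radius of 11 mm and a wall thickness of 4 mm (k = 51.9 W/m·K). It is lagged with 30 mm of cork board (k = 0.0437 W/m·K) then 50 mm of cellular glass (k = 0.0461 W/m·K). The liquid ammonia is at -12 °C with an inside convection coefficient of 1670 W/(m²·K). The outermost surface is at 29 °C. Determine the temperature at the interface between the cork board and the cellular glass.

T ≈ 13 °C

Treating each annulus and film as a series resistance:
R_inner film = 1/(h_i·2πr₁L) = 1/(1670×2π×0.011×1) = 0.008664 K/W
R_carbon steel pipe wall = ln(15/11)/(2π×51.9×1) = 9.511×10^-4 K/W
R_cork board = ln(45/15)/(2π×0.0437×1) = 4.001 K/W
R_cellular glass = ln(95/45)/(2π×0.0461×1) = 2.58 K/W
R_total = 6.59 K/W
Q = ΔT/R_total = 41/6.59
Q = 6.22 W/m
T_interface = T_inner + Q·ΣR(inner→interface) = -12 + 6.22×4.011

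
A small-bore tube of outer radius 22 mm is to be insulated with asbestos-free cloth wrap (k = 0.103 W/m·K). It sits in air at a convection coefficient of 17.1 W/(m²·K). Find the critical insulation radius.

For a cylinder r_cr = k/h = 0.103/17.1
r_cr = 6.02 mm; since the bare radius (22 mm) is above r_cr, any added insulation will reduce heat loss.

r_cr ≈ 6.02 mm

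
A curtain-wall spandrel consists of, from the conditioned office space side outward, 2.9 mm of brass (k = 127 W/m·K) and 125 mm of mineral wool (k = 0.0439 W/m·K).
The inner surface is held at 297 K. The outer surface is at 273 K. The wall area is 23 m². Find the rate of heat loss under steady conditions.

Q ≈ 194 W

Thermal resistances in series:
R_brass = L/(kA) = 0.0029/(127×23) = 9.928×10^-7 K/W
R_mineral wool = L/(kA) = 0.125/(0.0439×23) = 0.1238 K/W
R_total = 0.1238 K/W
Q = ΔT / R_total = 24 / 0.1238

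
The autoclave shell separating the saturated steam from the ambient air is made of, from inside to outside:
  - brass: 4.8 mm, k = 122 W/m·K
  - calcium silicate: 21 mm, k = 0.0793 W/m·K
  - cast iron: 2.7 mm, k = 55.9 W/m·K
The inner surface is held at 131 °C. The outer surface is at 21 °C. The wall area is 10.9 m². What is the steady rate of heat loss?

Q ≈ 4530 W

Using the resistance-network approach (series):
R_brass = L/(kA) = 0.0048/(122×10.9) = 3.61×10^-6 K/W
R_calcium silicate = L/(kA) = 0.021/(0.0793×10.9) = 0.0243 K/W
R_cast iron = L/(kA) = 0.0027/(55.9×10.9) = 4.431×10^-6 K/W
R_total = 0.0243 K/W
Q = ΔT / R_total = 110 / 0.0243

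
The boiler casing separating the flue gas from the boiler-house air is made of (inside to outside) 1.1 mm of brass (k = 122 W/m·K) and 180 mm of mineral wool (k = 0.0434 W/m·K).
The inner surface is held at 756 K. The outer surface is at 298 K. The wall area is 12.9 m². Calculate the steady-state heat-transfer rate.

Using the resistance-network approach (series):
R_brass = L/(kA) = 0.0011/(122×12.9) = 6.989×10^-7 K/W
R_mineral wool = L/(kA) = 0.18/(0.0434×12.9) = 0.3215 K/W
R_total = 0.3215 K/W
Q = ΔT / R_total = 458 / 0.3215

Q ≈ 1420 W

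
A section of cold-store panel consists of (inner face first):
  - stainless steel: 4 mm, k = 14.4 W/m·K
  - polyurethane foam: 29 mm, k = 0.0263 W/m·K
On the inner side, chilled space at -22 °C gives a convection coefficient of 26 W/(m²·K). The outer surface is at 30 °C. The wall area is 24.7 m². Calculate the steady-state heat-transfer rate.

Series thermal resistances:
R_inner film = 1/(h_i·A) = 1/(26×24.7) = 0.001557 K/W
R_stainless steel = L/(kA) = 0.004/(14.4×24.7) = 1.125×10^-5 K/W
R_polyurethane foam = L/(kA) = 0.029/(0.0263×24.7) = 0.04464 K/W
R_total = 0.04621 K/W
Q = ΔT / R_total = 52 / 0.04621

Q ≈ 1130 W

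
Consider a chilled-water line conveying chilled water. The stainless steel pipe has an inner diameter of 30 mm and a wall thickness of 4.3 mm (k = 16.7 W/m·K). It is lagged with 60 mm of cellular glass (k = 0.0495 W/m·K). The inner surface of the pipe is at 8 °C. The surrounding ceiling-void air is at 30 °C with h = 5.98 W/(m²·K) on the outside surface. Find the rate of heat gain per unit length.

Treating each annulus and film as a series resistance:
R_stainless steel pipe wall = ln(19.3/15)/(2π×16.7×1) = 0.002402 K/W
R_cellular glass = ln(79.3/19.3)/(2π×0.0495×1) = 4.544 K/W
R_outer film = 1/(h_o·2πr_oL) = 1/(5.98×2π×0.0793×1) = 0.3356 K/W
R_total = 4.882 K/W
Q = ΔT/R_total = 22/4.882

q′ ≈ 4.51 W/m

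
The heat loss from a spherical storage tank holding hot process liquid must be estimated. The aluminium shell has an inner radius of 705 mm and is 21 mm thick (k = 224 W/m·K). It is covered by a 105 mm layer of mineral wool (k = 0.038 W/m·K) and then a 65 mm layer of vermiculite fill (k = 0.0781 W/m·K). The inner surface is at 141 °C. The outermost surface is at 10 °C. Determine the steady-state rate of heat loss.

Q ≈ 289 W

Spherical conduction: R = (1/r_in − 1/r_out)/(4πk) per layer; series-sum.
R_aluminium shell = (1/0.705 − 1/0.726)/(4π×224) = 1.458×10^-5 K/W
R_mineral wool = (1/0.726 − 1/0.831)/(4π×0.038) = 0.3645 K/W
R_vermiculite fill = (1/0.831 − 1/0.896)/(4π×0.0781) = 0.08895 K/W
R_total = 0.4534 K/W
Q = ΔT/R_total = 131/0.4534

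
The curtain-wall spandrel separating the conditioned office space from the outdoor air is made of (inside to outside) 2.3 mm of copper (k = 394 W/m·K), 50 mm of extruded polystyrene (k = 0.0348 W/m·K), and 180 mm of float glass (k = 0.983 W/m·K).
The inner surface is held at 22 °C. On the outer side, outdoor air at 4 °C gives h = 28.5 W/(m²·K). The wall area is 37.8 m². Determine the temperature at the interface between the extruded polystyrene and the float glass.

Series thermal resistances:
R_copper = L/(kA) = 0.0023/(394×37.8) = 1.544×10^-7 K/W
R_extruded polystyrene = L/(kA) = 0.05/(0.0348×37.8) = 0.03801 K/W
R_float glass = L/(kA) = 0.18/(0.983×37.8) = 0.004844 K/W
R_outer film = 1/(h_o·A) = 1/(28.5×37.8) = 9.282×10^-4 K/W
R_total = 0.04378 K/W;  Q = ΔT/R_total = 18/0.04378 = 411.1 W
T_interface = T_inner − Q·ΣR(inner→interface) = 22 − 411×0.03801

T ≈ 6.37 °C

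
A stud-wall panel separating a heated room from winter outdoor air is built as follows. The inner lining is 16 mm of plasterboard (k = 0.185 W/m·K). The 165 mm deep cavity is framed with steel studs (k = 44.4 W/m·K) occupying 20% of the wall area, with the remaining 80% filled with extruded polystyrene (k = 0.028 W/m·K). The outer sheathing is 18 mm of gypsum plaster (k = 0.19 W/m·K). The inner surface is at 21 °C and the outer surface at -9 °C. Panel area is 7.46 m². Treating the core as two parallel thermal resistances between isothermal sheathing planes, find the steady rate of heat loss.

Q ≈ 1120 W

Sheathing layers in series; stud and cavity paths in parallel between them.
R_inner = 0.016/(0.185×7.46) = 0.01159 K/W
R_stud  = 0.165/(44.4×0.2×7.46) = 0.002491 K/W
R_cav   = 0.165/(0.028×0.8×7.46) = 0.9874 K/W
1/R_core = 1/R_stud + 1/R_cav → R_core = 0.002484 K/W
R_outer = 0.018/(0.19×7.46) = 0.0127 K/W
R_total = 0.02678 K/W
Q = ΔT/R_total = 30/0.02678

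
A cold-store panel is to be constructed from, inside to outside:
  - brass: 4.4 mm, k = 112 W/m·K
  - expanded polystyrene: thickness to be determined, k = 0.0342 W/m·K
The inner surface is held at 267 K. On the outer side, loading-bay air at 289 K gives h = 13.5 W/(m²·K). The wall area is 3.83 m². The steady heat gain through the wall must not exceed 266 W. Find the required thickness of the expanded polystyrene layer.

Model the wall as resistances in series:
R_brass = L/(kA) = 0.0044/(112×3.83) = 1.026×10^-5 K/W
R_outer film = 1/(h_o·A) = 1/(13.5×3.83) = 0.01934 K/W
Sum of the known resistances R_other = 0.01935 K/W
Required total resistance R_tot = ΔT/Q_allow = 22/266 = 0.08271 K/W
R_expanded polystyrene = R_tot − R_other = 0.06336 K/W
L = R·k·A = 0.06336×0.0342×3.83

L ≈ 8.3 mm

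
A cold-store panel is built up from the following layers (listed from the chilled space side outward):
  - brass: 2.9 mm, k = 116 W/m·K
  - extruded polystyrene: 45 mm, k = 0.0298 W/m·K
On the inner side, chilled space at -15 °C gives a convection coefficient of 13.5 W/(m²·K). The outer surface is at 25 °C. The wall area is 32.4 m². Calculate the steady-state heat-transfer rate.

Model the wall as resistances in series:
R_inner film = 1/(h_i·A) = 1/(13.5×32.4) = 0.002286 K/W
R_brass = L/(kA) = 0.0029/(116×32.4) = 7.716×10^-7 K/W
R_extruded polystyrene = L/(kA) = 0.045/(0.0298×32.4) = 0.04661 K/W
R_total = 0.04889 K/W
Q = ΔT / R_total = 40 / 0.04889

Q ≈ 818 W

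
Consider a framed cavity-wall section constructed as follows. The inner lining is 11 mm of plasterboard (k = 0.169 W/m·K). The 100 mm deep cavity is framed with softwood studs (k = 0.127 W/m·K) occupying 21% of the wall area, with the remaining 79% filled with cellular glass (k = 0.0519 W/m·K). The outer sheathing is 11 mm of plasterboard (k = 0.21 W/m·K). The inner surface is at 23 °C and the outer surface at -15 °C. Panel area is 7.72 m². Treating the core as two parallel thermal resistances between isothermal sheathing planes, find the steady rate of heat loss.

Q ≈ 184 W

Sheathing layers in series; stud and cavity paths in parallel between them.
R_inner = 0.011/(0.169×7.72) = 0.008431 K/W
R_stud  = 0.1/(0.127×0.21×7.72) = 0.4857 K/W
R_cav   = 0.1/(0.0519×0.79×7.72) = 0.3159 K/W
1/R_core = 1/R_stud + 1/R_cav → R_core = 0.1914 K/W
R_outer = 0.011/(0.21×7.72) = 0.006785 K/W
R_total = 0.2066 K/W
Q = ΔT/R_total = 38/0.2066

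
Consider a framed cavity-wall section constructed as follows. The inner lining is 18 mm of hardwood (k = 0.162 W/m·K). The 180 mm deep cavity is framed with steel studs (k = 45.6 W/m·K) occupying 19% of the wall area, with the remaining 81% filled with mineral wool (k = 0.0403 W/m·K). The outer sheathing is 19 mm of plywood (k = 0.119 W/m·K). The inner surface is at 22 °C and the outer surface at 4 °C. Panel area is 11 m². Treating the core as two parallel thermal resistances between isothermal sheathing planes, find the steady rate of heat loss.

Sheathing layers in series; stud and cavity paths in parallel between them.
R_inner = 0.018/(0.162×11) = 0.0101 K/W
R_stud  = 0.18/(45.6×0.19×11) = 0.001889 K/W
R_cav   = 0.18/(0.0403×0.81×11) = 0.5013 K/W
1/R_core = 1/R_stud + 1/R_cav → R_core = 0.001882 K/W
R_outer = 0.019/(0.119×11) = 0.01451 K/W
R_total = 0.0265 K/W
Q = ΔT/R_total = 18/0.0265

Q ≈ 679 W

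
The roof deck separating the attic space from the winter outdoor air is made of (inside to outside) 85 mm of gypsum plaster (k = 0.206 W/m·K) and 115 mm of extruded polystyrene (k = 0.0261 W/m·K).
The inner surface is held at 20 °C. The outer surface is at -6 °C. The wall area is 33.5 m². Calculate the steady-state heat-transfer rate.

Model the wall as resistances in series:
R_gypsum plaster = L/(kA) = 0.085/(0.206×33.5) = 0.01232 K/W
R_extruded polystyrene = L/(kA) = 0.115/(0.0261×33.5) = 0.1315 K/W
R_total = 0.1438 K/W
Q = ΔT / R_total = 26 / 0.1438

Q ≈ 181 W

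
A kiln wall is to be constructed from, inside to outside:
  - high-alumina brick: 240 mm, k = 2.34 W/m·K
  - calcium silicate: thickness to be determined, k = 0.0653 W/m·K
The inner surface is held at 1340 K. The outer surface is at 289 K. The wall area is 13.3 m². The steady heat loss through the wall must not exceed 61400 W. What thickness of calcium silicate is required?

Thermal resistances in series:
R_high-alumina brick = L/(kA) = 0.24/(2.34×13.3) = 0.007712 K/W
Sum of the known resistances R_other = 0.007712 K/W
Required total resistance R_tot = ΔT/Q_allow = 1051/61400 = 0.01712 K/W
R_calcium silicate = R_tot − R_other = 0.009406 K/W
L = R·k·A = 0.009406×0.0653×13.3

L ≈ 8.17 mm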